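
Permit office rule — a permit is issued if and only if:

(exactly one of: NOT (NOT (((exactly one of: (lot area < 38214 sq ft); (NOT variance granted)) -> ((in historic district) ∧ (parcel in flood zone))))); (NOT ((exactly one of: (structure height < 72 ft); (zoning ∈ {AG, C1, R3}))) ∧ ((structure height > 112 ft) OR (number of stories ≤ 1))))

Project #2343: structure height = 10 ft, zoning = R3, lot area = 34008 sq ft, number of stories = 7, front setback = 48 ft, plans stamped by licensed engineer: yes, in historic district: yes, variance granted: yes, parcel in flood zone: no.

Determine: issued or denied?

Denied

Atomic conditions:
  lot area < 38214 sq ft: 34008 < 38214 is true
  NOT variance granted: yes → false
  in historic district: yes → true
  parcel in flood zone: no → false
  structure height < 72 ft: 10 < 72 is true
  zoning ∈ {AG, C1, R3}: R3 is in the set → true
  structure height > 112 ft: 10 > 112 is false
  number of stories ≤ 1: 7 ≤ 1 is false
Combine:
[1.1.1.1] exactly-one(true, false) = true
[1.1.1.2] true AND false = false
[1.1.1] true → false = false
[1.1] NOT false = true
[1] NOT true = false
[2.1.1] exactly-one(true, true) = false
[2.1] NOT false = true
[2.2] false OR false = false
[2] true AND false = false
[root] exactly-one(false, false) = false
Overall: false → denied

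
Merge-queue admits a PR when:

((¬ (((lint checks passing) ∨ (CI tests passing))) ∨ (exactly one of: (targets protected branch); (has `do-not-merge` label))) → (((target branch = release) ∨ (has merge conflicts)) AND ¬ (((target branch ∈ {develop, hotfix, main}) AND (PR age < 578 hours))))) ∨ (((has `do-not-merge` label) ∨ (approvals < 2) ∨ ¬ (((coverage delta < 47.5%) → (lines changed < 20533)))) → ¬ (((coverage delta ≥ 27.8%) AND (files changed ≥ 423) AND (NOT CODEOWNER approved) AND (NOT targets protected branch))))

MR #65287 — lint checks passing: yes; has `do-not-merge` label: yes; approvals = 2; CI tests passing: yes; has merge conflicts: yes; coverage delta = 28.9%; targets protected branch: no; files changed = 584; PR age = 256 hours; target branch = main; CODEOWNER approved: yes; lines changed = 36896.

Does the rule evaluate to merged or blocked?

Merged

Atomic conditions:
  lint checks passing: yes → true
  CI tests passing: yes → true
  targets protected branch: no → false
  has `do-not-merge` label: yes → true
  target branch = release: main == release is false
  has merge conflicts: yes → true
  target branch ∈ {develop, hotfix, main}: main is in the set → true
  PR age < 578 hours: 256 < 578 is true
  approvals < 2: 2 < 2 is false
  coverage delta < 47.5%: 28.9 < 47.5 is true
  lines changed < 20533: 36896 < 20533 is false
  coverage delta ≥ 27.8%: 28.9 ≥ 27.8 is true
  files changed ≥ 423: 584 ≥ 423 is true
  NOT CODEOWNER approved: yes → false
  NOT targets protected branch: no → true
Combine:
[1.1.1.1] true OR true = true
[1.1.1] NOT true = false
[1.1.2] exactly-one(false, true) = true
[1.1] false OR true = true
[1.2.1] false OR true = true
[1.2.2.1] true AND true = true
[1.2.2] NOT true = false
[1.2] true AND false = false
[1] true → false = false
[2.1.3.1] true → false = false
[2.1.3] NOT false = true
[2.1] true OR false OR true = true
[2.2.1] true AND true AND false AND true = false
[2.2] NOT false = true
[2] true → true = true
[root] false OR true = true
Overall: true → merged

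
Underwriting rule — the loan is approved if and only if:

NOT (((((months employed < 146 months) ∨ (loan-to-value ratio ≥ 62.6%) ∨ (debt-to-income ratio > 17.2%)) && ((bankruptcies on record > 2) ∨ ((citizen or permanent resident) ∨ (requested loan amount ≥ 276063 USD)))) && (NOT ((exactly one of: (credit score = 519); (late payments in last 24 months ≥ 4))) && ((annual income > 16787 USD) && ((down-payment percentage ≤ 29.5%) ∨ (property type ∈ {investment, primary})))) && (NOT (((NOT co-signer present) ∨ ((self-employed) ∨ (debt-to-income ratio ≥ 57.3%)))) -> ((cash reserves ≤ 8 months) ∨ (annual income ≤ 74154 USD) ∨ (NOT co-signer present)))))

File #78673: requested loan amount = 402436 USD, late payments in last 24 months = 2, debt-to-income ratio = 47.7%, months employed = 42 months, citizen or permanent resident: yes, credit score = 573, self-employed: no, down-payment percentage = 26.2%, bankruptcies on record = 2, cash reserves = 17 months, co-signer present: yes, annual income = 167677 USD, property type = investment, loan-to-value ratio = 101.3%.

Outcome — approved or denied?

Atomic conditions:
  months employed < 146 months: 42 < 146 is true
  loan-to-value ratio ≥ 62.6%: 101.3 ≥ 62.6 is true
  debt-to-income ratio > 17.2%: 47.7 > 17.2 is true
  bankruptcies on record > 2: 2 > 2 is false
  citizen or permanent resident: yes → true
  requested loan amount ≥ 276063 USD: 402436 ≥ 276063 is true
  credit score = 519: 573 == 519 is false
  late payments in last 24 months ≥ 4: 2 ≥ 4 is false
  annual income > 16787 USD: 167677 > 16787 is true
  down-payment percentage ≤ 29.5%: 26.2 ≤ 29.5 is true
  property type ∈ {investment, primary}: investment is in the set → true
  NOT co-signer present: yes → false
  self-employed: no → false
  debt-to-income ratio ≥ 57.3%: 47.7 ≥ 57.3 is false
  cash reserves ≤ 8 months: 17 ≤ 8 is false
  annual income ≤ 74154 USD: 167677 ≤ 74154 is false
Combine:
[1.1.1] true OR true OR true = true
[1.1.2.2] true OR true = true
[1.1.2] false OR true = true
[1.1] true AND true = true
[1.2.1.1] exactly-one(false, false) = false
[1.2.1] NOT false = true
[1.2.2.2] true OR true = true
[1.2.2] true AND true = true
[1.2] true AND true = true
[1.3.1.1.2] false OR false = false
[1.3.1.1] false OR false = false
[1.3.1] NOT false = true
[1.3.2] false OR false OR false = false
[1.3] true → false = false
[1] true AND true AND false = false
[root] NOT false = true
Overall: true → approved

Approved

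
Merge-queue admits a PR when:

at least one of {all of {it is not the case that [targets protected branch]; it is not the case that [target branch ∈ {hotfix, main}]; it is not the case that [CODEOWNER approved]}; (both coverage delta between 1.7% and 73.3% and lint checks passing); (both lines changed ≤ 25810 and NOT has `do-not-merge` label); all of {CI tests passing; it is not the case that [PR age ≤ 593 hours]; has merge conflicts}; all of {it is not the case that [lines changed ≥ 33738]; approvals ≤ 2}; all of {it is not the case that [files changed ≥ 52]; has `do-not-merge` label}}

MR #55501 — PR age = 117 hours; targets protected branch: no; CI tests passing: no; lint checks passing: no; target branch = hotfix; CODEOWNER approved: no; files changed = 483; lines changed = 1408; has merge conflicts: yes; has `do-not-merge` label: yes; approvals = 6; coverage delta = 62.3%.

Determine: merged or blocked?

Atomic conditions:
  targets protected branch: no → false
  target branch ∈ {hotfix, main}: hotfix is in the set → true
  CODEOWNER approved: no → false
  coverage delta between 1.7% and 73.3%: 62.3 in [1.7, 73.3] is true
  lint checks passing: no → false
  lines changed ≤ 25810: 1408 ≤ 25810 is true
  NOT has `do-not-merge` label: yes → false
  CI tests passing: no → false
  PR age ≤ 593 hours: 117 ≤ 593 is true
  has merge conflicts: yes → true
  lines changed ≥ 33738: 1408 ≥ 33738 is false
  approvals ≤ 2: 6 ≤ 2 is false
  files changed ≥ 52: 483 ≥ 52 is true
  has `do-not-merge` label: yes → true
Combine:
[1.1] NOT false = true
[1.2] NOT true = false
[1.3] NOT false = true
[1] true AND false AND true = false
[2] true AND false = false
[3] true AND false = false
[4.2] NOT true = false
[4] false AND false AND true = false
[5.1] NOT false = true
[5] true AND false = false
[6.1] NOT true = false
[6] false AND true = false
[root] false OR false OR false OR false OR false OR false = false
Overall: false → blocked

Blocked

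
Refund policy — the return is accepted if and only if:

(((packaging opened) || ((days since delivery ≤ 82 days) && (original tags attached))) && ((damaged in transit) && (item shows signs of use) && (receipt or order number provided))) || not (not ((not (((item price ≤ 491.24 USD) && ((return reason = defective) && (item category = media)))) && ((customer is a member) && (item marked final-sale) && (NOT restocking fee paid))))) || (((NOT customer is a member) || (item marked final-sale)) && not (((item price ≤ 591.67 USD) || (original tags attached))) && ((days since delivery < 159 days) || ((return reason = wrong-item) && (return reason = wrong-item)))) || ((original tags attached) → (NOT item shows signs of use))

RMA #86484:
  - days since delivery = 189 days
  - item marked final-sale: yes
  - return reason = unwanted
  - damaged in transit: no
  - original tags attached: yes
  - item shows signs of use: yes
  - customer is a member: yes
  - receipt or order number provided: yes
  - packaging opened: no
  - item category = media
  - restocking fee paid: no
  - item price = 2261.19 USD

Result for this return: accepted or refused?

Atomic conditions:
  packaging opened: no → false
  days since delivery ≤ 82 days: 189 ≤ 82 is false
  original tags attached: yes → true
  damaged in transit: no → false
  item shows signs of use: yes → true
  receipt or order number provided: yes → true
  item price ≤ 491.24 USD: 2261.19 ≤ 491.24 is false
  return reason = defective: unwanted == defective is false
  item category = media: media == media is true
  customer is a member: yes → true
  item marked final-sale: yes → true
  NOT restocking fee paid: no → true
  NOT customer is a member: yes → false
  item price ≤ 591.67 USD: 2261.19 ≤ 591.67 is false
  days since delivery < 159 days: 189 < 159 is false
  return reason = wrong-item: unwanted == wrong-item is false
  NOT item shows signs of use: yes → false
Combine:
[1.1.2] false AND true = false
[1.1] false OR false = false
[1.2] false AND true AND true = false
[1] false AND false = false
[2.1.1.1.1.2] false AND true = false
[2.1.1.1.1] false AND false = false
[2.1.1.1] NOT false = true
[2.1.1.2] true AND true AND true = true
[2.1.1] true AND true = true
[2.1] NOT true = false
[2] NOT false = true
[3.1] false OR true = true
[3.2.1] false OR true = true
[3.2] NOT true = false
[3.3.2] false AND false = false
[3.3] false OR false = false
[3] true AND false AND false = false
[4] true → false = false
[root] false OR true OR false OR false = true
Overall: true → accepted

Accepted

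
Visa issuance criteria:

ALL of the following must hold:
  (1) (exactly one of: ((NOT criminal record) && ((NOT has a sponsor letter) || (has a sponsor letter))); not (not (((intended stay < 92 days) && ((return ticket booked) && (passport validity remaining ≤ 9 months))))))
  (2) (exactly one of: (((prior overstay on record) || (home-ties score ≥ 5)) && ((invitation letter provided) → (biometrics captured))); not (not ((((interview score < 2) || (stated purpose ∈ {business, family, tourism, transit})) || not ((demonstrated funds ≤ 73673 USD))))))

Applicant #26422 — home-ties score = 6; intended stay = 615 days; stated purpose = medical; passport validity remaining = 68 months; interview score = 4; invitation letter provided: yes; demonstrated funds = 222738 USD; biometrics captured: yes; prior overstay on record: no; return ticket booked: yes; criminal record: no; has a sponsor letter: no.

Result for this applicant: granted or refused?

Atomic conditions:
  NOT criminal record: no → true
  NOT has a sponsor letter: no → true
  has a sponsor letter: no → false
  intended stay < 92 days: 615 < 92 is false
  return ticket booked: yes → true
  passport validity remaining ≤ 9 months: 68 ≤ 9 is false
  prior overstay on record: no → false
  home-ties score ≥ 5: 6 ≥ 5 is true
  invitation letter provided: yes → true
  biometrics captured: yes → true
  interview score < 2: 4 < 2 is false
  stated purpose ∈ {business, family, tourism, transit}: medical is not in the set → false
  demonstrated funds ≤ 73673 USD: 222738 ≤ 73673 is false
Combine:
[1.1.2] true OR false = true
[1.1] true AND true = true
[1.2.1.1.2] true AND false = false
[1.2.1.1] false AND false = false
[1.2.1] NOT false = true
[1.2] NOT true = false
[1] exactly-one(true, false) = true
[2.1.1] false OR true = true
[2.1.2] true → true = true
[2.1] true AND true = true
[2.2.1.1.1] false OR false = false
[2.2.1.1.2] NOT false = true
[2.2.1.1] false OR true = true
[2.2.1] NOT true = false
[2.2] NOT false = true
[2] exactly-one(true, true) = false
[root] true AND false = false
Overall: false → refused

Refused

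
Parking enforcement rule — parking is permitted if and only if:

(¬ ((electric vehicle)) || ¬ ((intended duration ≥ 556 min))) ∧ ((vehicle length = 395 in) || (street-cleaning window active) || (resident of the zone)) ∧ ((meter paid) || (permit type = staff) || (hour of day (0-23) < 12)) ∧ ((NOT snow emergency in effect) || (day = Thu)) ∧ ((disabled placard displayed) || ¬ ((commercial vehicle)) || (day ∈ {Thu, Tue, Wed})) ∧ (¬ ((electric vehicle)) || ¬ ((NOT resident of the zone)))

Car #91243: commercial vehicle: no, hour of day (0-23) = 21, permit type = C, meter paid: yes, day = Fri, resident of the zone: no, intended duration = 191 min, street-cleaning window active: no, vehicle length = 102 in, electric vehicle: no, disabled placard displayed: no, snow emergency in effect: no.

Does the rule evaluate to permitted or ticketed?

Ticketed

Atomic conditions:
  electric vehicle: no → false
  intended duration ≥ 556 min: 191 ≥ 556 is false
  vehicle length = 395 in: 102 == 395 is false
  street-cleaning window active: no → false
  resident of the zone: no → false
  meter paid: yes → true
  permit type = staff: C == staff is false
  hour of day (0-23) < 12: 21 < 12 is false
  NOT snow emergency in effect: no → true
  day = Thu: Fri == Thu is false
  disabled placard displayed: no → false
  commercial vehicle: no → false
  day ∈ {Thu, Tue, Wed}: Fri is not in the set → false
  NOT resident of the zone: no → true
Combine:
[1.1] NOT false = true
[1.2] NOT false = true
[1] true OR true = true
[2] false OR false OR false = false
[3] true OR false OR false = true
[4] true OR false = true
[5.2] NOT false = true
[5] false OR true OR false = true
[6.1] NOT false = true
[6.2] NOT true = false
[6] true OR false = true
[root] true AND false AND true AND true AND true AND true = false
Overall: false → ticketed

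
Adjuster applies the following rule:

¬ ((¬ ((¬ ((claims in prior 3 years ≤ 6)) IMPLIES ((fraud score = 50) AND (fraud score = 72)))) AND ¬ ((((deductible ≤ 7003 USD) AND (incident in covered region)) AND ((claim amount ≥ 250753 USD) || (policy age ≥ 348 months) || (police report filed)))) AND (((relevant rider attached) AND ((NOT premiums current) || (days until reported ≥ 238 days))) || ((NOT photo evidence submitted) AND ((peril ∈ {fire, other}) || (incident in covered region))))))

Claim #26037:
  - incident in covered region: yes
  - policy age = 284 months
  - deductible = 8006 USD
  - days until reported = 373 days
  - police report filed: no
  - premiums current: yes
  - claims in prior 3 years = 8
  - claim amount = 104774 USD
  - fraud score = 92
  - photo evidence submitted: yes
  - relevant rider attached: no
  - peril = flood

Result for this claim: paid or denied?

Atomic conditions:
  claims in prior 3 years ≤ 6: 8 ≤ 6 is false
  fraud score = 50: 92 == 50 is false
  fraud score = 72: 92 == 72 is false
  deductible ≤ 7003 USD: 8006 ≤ 7003 is false
  incident in covered region: yes → true
  claim amount ≥ 250753 USD: 104774 ≥ 250753 is false
  policy age ≥ 348 months: 284 ≥ 348 is false
  police report filed: no → false
  relevant rider attached: no → false
  NOT premiums current: yes → false
  days until reported ≥ 238 days: 373 ≥ 238 is true
  NOT photo evidence submitted: yes → false
  peril ∈ {fire, other}: flood is not in the set → false
Combine:
[1.1.1.1] NOT false = true
[1.1.1.2] false AND false = false
[1.1.1] true → false = false
[1.1] NOT false = true
[1.2.1.1] false AND true = false
[1.2.1.2] false OR false OR false = false
[1.2.1] false AND false = false
[1.2] NOT false = true
[1.3.1.2] false OR true = true
[1.3.1] false AND true = false
[1.3.2.2] false OR true = true
[1.3.2] false AND true = false
[1.3] false OR false = false
[1] true AND true AND false = false
[root] NOT false = true
Overall: true → paid

Paid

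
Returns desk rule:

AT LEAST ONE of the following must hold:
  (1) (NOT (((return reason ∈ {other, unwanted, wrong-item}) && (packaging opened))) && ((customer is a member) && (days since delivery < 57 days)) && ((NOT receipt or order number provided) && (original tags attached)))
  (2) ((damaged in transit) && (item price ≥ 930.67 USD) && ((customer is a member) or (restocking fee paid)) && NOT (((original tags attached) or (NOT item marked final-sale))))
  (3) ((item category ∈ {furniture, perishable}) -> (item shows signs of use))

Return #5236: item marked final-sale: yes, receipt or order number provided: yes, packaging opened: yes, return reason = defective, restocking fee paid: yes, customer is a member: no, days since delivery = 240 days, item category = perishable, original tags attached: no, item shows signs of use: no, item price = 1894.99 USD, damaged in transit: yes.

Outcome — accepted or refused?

Accepted

Atomic conditions:
  return reason ∈ {other, unwanted, wrong-item}: defective is not in the set → false
  packaging opened: yes → true
  customer is a member: no → false
  days since delivery < 57 days: 240 < 57 is false
  NOT receipt or order number provided: yes → false
  original tags attached: no → false
  damaged in transit: yes → true
  item price ≥ 930.67 USD: 1894.99 ≥ 930.67 is true
  restocking fee paid: yes → true
  NOT item marked final-sale: yes → false
  item category ∈ {furniture, perishable}: perishable is in the set → true
  item shows signs of use: no → false
Combine:
[1.1.1] false AND true = false
[1.1] NOT false = true
[1.2] false AND false = false
[1.3] false AND false = false
[1] true AND false AND false = false
[2.3] false OR true = true
[2.4.1] false OR false = false
[2.4] NOT false = true
[2] true AND true AND true AND true = true
[3] true → false = false
[root] false OR true OR false = true
Overall: true → accepted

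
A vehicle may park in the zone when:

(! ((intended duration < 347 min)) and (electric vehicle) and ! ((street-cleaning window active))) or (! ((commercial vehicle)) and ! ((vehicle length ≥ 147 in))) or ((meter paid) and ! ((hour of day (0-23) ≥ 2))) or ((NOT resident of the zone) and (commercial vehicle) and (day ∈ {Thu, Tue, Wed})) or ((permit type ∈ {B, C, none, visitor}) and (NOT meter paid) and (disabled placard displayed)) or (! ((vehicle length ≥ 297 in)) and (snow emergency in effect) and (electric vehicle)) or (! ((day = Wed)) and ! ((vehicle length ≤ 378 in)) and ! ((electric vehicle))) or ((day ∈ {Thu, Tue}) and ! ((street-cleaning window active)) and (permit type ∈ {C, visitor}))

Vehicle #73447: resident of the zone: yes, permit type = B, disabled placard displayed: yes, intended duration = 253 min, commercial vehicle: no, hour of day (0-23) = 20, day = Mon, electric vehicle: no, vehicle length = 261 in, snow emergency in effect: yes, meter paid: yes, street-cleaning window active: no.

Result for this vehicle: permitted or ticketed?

Atomic conditions:
  intended duration < 347 min: 253 < 347 is true
  electric vehicle: no → false
  street-cleaning window active: no → false
  commercial vehicle: no → false
  vehicle length ≥ 147 in: 261 ≥ 147 is true
  meter paid: yes → true
  hour of day (0-23) ≥ 2: 20 ≥ 2 is true
  NOT resident of the zone: yes → false
  day ∈ {Thu, Tue, Wed}: Mon is not in the set → false
  permit type ∈ {B, C, none, visitor}: B is in the set → true
  NOT meter paid: yes → false
  disabled placard displayed: yes → true
  vehicle length ≥ 297 in: 261 ≥ 297 is false
  snow emergency in effect: yes → true
  day = Wed: Mon == Wed is false
  vehicle length ≤ 378 in: 261 ≤ 378 is true
  day ∈ {Thu, Tue}: Mon is not in the set → false
  permit type ∈ {C, visitor}: B is not in the set → false
Combine:
[1.1] NOT true = false
[1.3] NOT false = true
[1] false AND false AND true = false
[2.1] NOT false = true
[2.2] NOT true = false
[2] true AND false = false
[3.2] NOT true = false
[3] true AND false = false
[4] false AND false AND false = false
[5] true AND false AND true = false
[6.1] NOT false = true
[6] true AND true AND false = false
[7.1] NOT false = true
[7.2] NOT true = false
[7.3] NOT false = true
[7] true AND false AND true = false
[8.2] NOT false = true
[8] false AND true AND false = false
[root] false OR false OR false OR false OR false OR false OR false OR false = false
Overall: false → ticketed

Ticketed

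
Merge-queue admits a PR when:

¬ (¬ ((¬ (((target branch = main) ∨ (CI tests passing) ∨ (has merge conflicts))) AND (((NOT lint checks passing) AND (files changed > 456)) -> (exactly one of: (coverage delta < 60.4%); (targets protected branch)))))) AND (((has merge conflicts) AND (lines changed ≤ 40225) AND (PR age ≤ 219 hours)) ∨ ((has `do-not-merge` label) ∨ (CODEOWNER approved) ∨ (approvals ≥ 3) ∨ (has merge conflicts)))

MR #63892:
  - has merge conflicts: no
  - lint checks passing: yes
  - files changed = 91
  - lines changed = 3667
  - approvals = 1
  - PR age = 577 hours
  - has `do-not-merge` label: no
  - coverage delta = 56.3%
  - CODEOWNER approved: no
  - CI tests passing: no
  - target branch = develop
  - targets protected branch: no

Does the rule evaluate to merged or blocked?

Atomic conditions:
  target branch = main: develop == main is false
  CI tests passing: no → false
  has merge conflicts: no → false
  NOT lint checks passing: yes → false
  files changed > 456: 91 > 456 is false
  coverage delta < 60.4%: 56.3 < 60.4 is true
  targets protected branch: no → false
  lines changed ≤ 40225: 3667 ≤ 40225 is true
  PR age ≤ 219 hours: 577 ≤ 219 is false
  has `do-not-merge` label: no → false
  CODEOWNER approved: no → false
  approvals ≥ 3: 1 ≥ 3 is false
Combine:
[1.1.1.1.1] false OR false OR false = false
[1.1.1.1] NOT false = true
[1.1.1.2.1] false AND false = false
[1.1.1.2.2] exactly-one(true, false) = true
[1.1.1.2] false → true (antecedent false ⇒ implication holds) = true
[1.1.1] true AND true = true
[1.1] NOT true = false
[1] NOT false = true
[2.1] false AND true AND false = false
[2.2] false OR false OR false OR false = false
[2] false OR false = false
[root] true AND false = false
Overall: false → blocked

Blocked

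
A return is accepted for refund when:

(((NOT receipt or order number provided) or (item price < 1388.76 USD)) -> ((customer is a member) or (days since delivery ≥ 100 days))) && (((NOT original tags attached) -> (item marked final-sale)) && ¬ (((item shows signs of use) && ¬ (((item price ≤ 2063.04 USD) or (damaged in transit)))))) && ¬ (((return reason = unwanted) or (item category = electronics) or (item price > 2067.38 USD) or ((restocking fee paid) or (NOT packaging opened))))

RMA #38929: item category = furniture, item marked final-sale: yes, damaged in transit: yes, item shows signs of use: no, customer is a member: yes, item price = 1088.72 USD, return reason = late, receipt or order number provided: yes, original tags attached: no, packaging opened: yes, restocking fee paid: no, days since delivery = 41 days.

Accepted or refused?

Atomic conditions:
  NOT receipt or order number provided: yes → false
  item price < 1388.76 USD: 1088.72 < 1388.76 is true
  customer is a member: yes → true
  days since delivery ≥ 100 days: 41 ≥ 100 is false
  NOT original tags attached: no → true
  item marked final-sale: yes → true
  item shows signs of use: no → false
  item price ≤ 2063.04 USD: 1088.72 ≤ 2063.04 is true
  damaged in transit: yes → true
  return reason = unwanted: late == unwanted is false
  item category = electronics: furniture == electronics is false
  item price > 2067.38 USD: 1088.72 > 2067.38 is false
  restocking fee paid: no → false
  NOT packaging opened: yes → false
Combine:
[1.1] false OR true = true
[1.2] true OR false = true
[1] true → true = true
[2.1] true → true = true
[2.2.1.2.1] true OR true = true
[2.2.1.2] NOT true = false
[2.2.1] false AND false = false
[2.2] NOT false = true
[2] true AND true = true
[3.1.4] false OR false = false
[3.1] false OR false OR false OR false = false
[3] NOT false = true
[root] true AND true AND true = true
Overall: true → accepted

Accepted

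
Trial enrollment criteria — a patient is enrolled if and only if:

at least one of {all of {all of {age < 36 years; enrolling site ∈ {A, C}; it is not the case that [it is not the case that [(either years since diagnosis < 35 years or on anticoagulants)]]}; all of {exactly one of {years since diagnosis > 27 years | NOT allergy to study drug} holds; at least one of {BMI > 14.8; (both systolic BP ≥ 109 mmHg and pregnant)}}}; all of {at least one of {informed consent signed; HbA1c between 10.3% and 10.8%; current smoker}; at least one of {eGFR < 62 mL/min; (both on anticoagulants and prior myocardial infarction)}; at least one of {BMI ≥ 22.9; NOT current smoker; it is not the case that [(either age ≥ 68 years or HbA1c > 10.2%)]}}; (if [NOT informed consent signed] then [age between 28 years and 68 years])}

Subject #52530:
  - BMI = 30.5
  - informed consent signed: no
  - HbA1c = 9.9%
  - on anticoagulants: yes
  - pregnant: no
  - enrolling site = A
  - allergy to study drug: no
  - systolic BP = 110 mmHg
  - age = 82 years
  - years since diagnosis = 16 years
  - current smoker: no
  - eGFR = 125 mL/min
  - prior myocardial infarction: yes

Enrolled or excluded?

Atomic conditions:
  age < 36 years: 82 < 36 is false
  enrolling site ∈ {A, C}: A is in the set → true
  years since diagnosis < 35 years: 16 < 35 is true
  on anticoagulants: yes → true
  years since diagnosis > 27 years: 16 > 27 is false
  NOT allergy to study drug: no → true
  BMI > 14.8: 30.5 > 14.8 is true
  systolic BP ≥ 109 mmHg: 110 ≥ 109 is true
  pregnant: no → false
  informed consent signed: no → false
  HbA1c between 10.3% and 10.8%: 9.9 in [10.3, 10.8] is false
  current smoker: no → false
  eGFR < 62 mL/min: 125 < 62 is false
  prior myocardial infarction: yes → true
  BMI ≥ 22.9: 30.5 ≥ 22.9 is true
  NOT current smoker: no → true
  age ≥ 68 years: 82 ≥ 68 is true
  HbA1c > 10.2%: 9.9 > 10.2 is false
  NOT informed consent signed: no → true
  age between 28 years and 68 years: 82 in [28, 68] is false
Combine:
[1.1.3.1.1] true OR true = true
[1.1.3.1] NOT true = false
[1.1.3] NOT false = true
[1.1] false AND true AND true = false
[1.2.1] exactly-one(false, true) = true
[1.2.2.2] true AND false = false
[1.2.2] true OR false = true
[1.2] true AND true = true
[1] false AND true = false
[2.1] false OR false OR false = false
[2.2.2] true AND true = true
[2.2] false OR true = true
[2.3.3.1] true OR false = true
[2.3.3] NOT true = false
[2.3] true OR true OR false = true
[2] false AND true AND true = false
[3] true → false = false
[root] false OR false OR false = false
Overall: false → excluded

Excluded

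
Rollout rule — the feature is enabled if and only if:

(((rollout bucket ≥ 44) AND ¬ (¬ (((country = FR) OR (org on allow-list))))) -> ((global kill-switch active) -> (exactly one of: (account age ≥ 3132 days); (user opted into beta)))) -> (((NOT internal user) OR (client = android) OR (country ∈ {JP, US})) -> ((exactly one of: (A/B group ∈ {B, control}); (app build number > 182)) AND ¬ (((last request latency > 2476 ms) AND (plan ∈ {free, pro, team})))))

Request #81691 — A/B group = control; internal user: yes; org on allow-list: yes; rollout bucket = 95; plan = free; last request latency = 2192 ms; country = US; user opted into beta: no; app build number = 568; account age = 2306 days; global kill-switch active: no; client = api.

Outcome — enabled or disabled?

Atomic conditions:
  rollout bucket ≥ 44: 95 ≥ 44 is true
  country = FR: US == FR is false
  org on allow-list: yes → true
  global kill-switch active: no → false
  account age ≥ 3132 days: 2306 ≥ 3132 is false
  user opted into beta: no → false
  NOT internal user: yes → false
  client = android: api == android is false
  country ∈ {JP, US}: US is in the set → true
  A/B group ∈ {B, control}: control is in the set → true
  app build number > 182: 568 > 182 is true
  last request latency > 2476 ms: 2192 > 2476 is false
  plan ∈ {free, pro, team}: free is in the set → true
Combine:
[1.1.2.1.1] false OR true = true
[1.1.2.1] NOT true = false
[1.1.2] NOT false = true
[1.1] true AND true = true
[1.2.2] exactly-one(false, false) = false
[1.2] false → false (antecedent false ⇒ implication holds) = true
[1] true → true = true
[2.1] false OR false OR true = true
[2.2.1] exactly-one(true, true) = false
[2.2.2.1] false AND true = false
[2.2.2] NOT false = true
[2.2] false AND true = false
[2] true → false = false
[root] true → false = false
Overall: false → disabled

Disabled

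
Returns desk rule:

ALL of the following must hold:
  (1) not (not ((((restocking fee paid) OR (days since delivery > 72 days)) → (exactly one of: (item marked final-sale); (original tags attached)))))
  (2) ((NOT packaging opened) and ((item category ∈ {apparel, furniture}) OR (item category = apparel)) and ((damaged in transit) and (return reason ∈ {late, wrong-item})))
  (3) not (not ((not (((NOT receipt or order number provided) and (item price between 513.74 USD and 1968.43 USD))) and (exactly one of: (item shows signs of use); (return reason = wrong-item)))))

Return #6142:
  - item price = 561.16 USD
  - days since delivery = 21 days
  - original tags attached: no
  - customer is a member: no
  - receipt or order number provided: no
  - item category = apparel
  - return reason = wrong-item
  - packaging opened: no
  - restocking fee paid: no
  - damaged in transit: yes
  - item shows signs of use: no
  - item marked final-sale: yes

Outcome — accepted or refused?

Atomic conditions:
  restocking fee paid: no → false
  days since delivery > 72 days: 21 > 72 is false
  item marked final-sale: yes → true
  original tags attached: no → false
  NOT packaging opened: no → true
  item category ∈ {apparel, furniture}: apparel is in the set → true
  item category = apparel: apparel == apparel is true
  damaged in transit: yes → true
  return reason ∈ {late, wrong-item}: wrong-item is in the set → true
  NOT receipt or order number provided: no → true
  item price between 513.74 USD and 1968.43 USD: 561.16 in [513.74, 1968.43] is true
  item shows signs of use: no → false
  return reason = wrong-item: wrong-item == wrong-item is true
Combine:
[1.1.1.1] false OR false = false
[1.1.1.2] exactly-one(true, false) = true
[1.1.1] false → true (antecedent false ⇒ implication holds) = true
[1.1] NOT true = false
[1] NOT false = true
[2.2] true OR true = true
[2.3] true AND true = true
[2] true AND true AND true = true
[3.1.1.1.1] true AND true = true
[3.1.1.1] NOT true = false
[3.1.1.2] exactly-one(false, true) = true
[3.1.1] false AND true = false
[3.1] NOT false = true
[3] NOT true = false
[root] true AND true AND false = false
Overall: false → refused

Refused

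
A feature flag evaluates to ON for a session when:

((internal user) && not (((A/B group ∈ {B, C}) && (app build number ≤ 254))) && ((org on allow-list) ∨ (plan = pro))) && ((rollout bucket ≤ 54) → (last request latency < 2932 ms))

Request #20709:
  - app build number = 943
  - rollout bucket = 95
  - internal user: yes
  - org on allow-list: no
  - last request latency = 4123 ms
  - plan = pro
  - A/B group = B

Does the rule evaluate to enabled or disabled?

Atomic conditions:
  internal user: yes → true
  A/B group ∈ {B, C}: B is in the set → true
  app build number ≤ 254: 943 ≤ 254 is false
  org on allow-list: no → false
  plan = pro: pro == pro is true
  rollout bucket ≤ 54: 95 ≤ 54 is false
  last request latency < 2932 ms: 4123 < 2932 is false
Combine:
[1.2.1] true AND false = false
[1.2] NOT false = true
[1.3] false OR true = true
[1] true AND true AND true = true
[2] false → false (antecedent false ⇒ implication holds) = true
[root] true AND true = true
Overall: true → enabled

Enabled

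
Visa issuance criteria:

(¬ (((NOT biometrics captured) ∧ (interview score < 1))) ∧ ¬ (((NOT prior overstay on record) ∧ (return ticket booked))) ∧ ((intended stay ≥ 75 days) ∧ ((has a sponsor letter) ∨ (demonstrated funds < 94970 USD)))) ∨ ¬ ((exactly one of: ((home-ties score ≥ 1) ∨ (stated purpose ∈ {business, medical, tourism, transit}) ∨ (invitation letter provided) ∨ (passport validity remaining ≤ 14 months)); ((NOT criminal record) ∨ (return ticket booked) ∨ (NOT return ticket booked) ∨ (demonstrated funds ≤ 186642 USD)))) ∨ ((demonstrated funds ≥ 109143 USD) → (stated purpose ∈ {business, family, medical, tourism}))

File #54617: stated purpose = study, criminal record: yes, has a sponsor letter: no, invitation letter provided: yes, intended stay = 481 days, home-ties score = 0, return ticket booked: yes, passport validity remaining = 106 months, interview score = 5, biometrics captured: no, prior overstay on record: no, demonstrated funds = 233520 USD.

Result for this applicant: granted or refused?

Atomic conditions:
  NOT biometrics captured: no → true
  interview score < 1: 5 < 1 is false
  NOT prior overstay on record: no → true
  return ticket booked: yes → true
  intended stay ≥ 75 days: 481 ≥ 75 is true
  has a sponsor letter: no → false
  demonstrated funds < 94970 USD: 233520 < 94970 is false
  home-ties score ≥ 1: 0 ≥ 1 is false
  stated purpose ∈ {business, medical, tourism, transit}: study is not in the set → false
  invitation letter provided: yes → true
  passport validity remaining ≤ 14 months: 106 ≤ 14 is false
  NOT criminal record: yes → false
  NOT return ticket booked: yes → false
  demonstrated funds ≤ 186642 USD: 233520 ≤ 186642 is false
  demonstrated funds ≥ 109143 USD: 233520 ≥ 109143 is true
  stated purpose ∈ {business, family, medical, tourism}: study is not in the set → false
Combine:
[1.1.1] true AND false = false
[1.1] NOT false = true
[1.2.1] true AND true = true
[1.2] NOT true = false
[1.3.2] false OR false = false
[1.3] true AND false = false
[1] true AND false AND false = false
[2.1.1] false OR false OR true OR false = true
[2.1.2] false OR true OR false OR false = true
[2.1] exactly-one(true, true) = false
[2] NOT false = true
[3] true → false = false
[root] false OR true OR false = true
Overall: true → granted

Granted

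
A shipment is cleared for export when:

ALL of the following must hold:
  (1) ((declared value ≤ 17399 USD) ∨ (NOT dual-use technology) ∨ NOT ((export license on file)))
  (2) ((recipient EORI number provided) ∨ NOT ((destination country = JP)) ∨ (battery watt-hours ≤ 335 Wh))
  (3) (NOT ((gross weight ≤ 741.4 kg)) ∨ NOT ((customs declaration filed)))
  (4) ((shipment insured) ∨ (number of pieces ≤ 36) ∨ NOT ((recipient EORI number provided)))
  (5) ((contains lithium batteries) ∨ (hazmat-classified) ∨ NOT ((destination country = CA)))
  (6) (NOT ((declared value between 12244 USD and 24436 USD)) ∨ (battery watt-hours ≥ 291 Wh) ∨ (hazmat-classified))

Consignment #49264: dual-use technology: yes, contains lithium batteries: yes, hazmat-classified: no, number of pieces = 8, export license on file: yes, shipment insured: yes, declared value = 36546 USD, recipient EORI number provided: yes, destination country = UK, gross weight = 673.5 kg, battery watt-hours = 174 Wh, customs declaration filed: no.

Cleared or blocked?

Atomic conditions:
  declared value ≤ 17399 USD: 36546 ≤ 17399 is false
  NOT dual-use technology: yes → false
  export license on file: yes → true
  recipient EORI number provided: yes → true
  destination country = JP: UK == JP is false
  battery watt-hours ≤ 335 Wh: 174 ≤ 335 is true
  gross weight ≤ 741.4 kg: 673.5 ≤ 741.4 is true
  customs declaration filed: no → false
  shipment insured: yes → true
  number of pieces ≤ 36: 8 ≤ 36 is true
  contains lithium batteries: yes → true
  hazmat-classified: no → false
  destination country = CA: UK == CA is false
  declared value between 12244 USD and 24436 USD: 36546 in [12244, 24436] is false
  battery watt-hours ≥ 291 Wh: 174 ≥ 291 is false
Combine:
[1.3] NOT true = false
[1] false OR false OR false = false
[2.2] NOT false = true
[2] true OR true OR true = true
[3.1] NOT true = false
[3.2] NOT false = true
[3] false OR true = true
[4.3] NOT true = false
[4] true OR true OR false = true
[5.3] NOT false = true
[5] true OR false OR true = true
[6.1] NOT false = true
[6] true OR false OR false = true
[root] false AND true AND true AND true AND true AND true = false
Overall: false → blocked

Blocked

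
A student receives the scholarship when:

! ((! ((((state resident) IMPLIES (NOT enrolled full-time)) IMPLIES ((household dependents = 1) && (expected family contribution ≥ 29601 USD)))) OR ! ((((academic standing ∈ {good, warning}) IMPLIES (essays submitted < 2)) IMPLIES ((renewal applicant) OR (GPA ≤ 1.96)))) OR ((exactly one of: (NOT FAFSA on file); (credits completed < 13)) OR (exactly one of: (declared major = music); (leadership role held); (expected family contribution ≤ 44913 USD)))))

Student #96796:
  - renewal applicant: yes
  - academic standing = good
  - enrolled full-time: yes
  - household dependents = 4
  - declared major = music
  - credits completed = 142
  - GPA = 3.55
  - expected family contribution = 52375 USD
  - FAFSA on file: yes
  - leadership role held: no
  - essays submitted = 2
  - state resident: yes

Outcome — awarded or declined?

Declined

Atomic conditions:
  state resident: yes → true
  NOT enrolled full-time: yes → false
  household dependents = 1: 4 == 1 is false
  expected family contribution ≥ 29601 USD: 52375 ≥ 29601 is true
  academic standing ∈ {good, warning}: good is in the set → true
  essays submitted < 2: 2 < 2 is false
  renewal applicant: yes → true
  GPA ≤ 1.96: 3.55 ≤ 1.96 is false
  NOT FAFSA on file: yes → false
  credits completed < 13: 142 < 13 is false
  declared major = music: music == music is true
  leadership role held: no → false
  expected family contribution ≤ 44913 USD: 52375 ≤ 44913 is false
Combine:
[1.1.1.1] true → false = false
[1.1.1.2] false AND true = false
[1.1.1] false → false (antecedent false ⇒ implication holds) = true
[1.1] NOT true = false
[1.2.1.1] true → false = false
[1.2.1.2] true OR false = true
[1.2.1] false → true (antecedent false ⇒ implication holds) = true
[1.2] NOT true = false
[1.3.1] exactly-one(false, false) = false
[1.3.2] exactly-one(true, false, false) = true
[1.3] false OR true = true
[1] false OR false OR true = true
[root] NOT true = false
Overall: false → declined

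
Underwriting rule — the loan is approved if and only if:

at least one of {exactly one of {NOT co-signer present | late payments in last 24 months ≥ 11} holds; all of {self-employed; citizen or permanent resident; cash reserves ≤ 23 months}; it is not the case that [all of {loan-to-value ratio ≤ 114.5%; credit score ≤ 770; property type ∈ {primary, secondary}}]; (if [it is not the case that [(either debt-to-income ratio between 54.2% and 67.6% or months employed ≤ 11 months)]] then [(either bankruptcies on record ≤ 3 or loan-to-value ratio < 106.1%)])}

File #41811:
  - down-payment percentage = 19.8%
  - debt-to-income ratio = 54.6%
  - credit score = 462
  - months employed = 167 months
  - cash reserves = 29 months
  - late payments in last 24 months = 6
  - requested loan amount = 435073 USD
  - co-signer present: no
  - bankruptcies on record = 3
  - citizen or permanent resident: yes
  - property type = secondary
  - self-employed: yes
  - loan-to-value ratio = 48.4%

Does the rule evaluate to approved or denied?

Atomic conditions:
  NOT co-signer present: no → true
  late payments in last 24 months ≥ 11: 6 ≥ 11 is false
  self-employed: yes → true
  citizen or permanent resident: yes → true
  cash reserves ≤ 23 months: 29 ≤ 23 is false
  loan-to-value ratio ≤ 114.5%: 48.4 ≤ 114.5 is true
  credit score ≤ 770: 462 ≤ 770 is true
  property type ∈ {primary, secondary}: secondary is in the set → true
  debt-to-income ratio between 54.2% and 67.6%: 54.6 in [54.2, 67.6] is true
  months employed ≤ 11 months: 167 ≤ 11 is false
  bankruptcies on record ≤ 3: 3 ≤ 3 is true
  loan-to-value ratio < 106.1%: 48.4 < 106.1 is true
Combine:
[1] exactly-one(true, false) = true
[2] true AND true AND false = false
[3.1] true AND true AND true = true
[3] NOT true = false
[4.1.1] true OR false = true
[4.1] NOT true = false
[4.2] true OR true = true
[4] false → true (antecedent false ⇒ implication holds) = true
[root] true OR false OR false OR true = true
Overall: true → approved

Approved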